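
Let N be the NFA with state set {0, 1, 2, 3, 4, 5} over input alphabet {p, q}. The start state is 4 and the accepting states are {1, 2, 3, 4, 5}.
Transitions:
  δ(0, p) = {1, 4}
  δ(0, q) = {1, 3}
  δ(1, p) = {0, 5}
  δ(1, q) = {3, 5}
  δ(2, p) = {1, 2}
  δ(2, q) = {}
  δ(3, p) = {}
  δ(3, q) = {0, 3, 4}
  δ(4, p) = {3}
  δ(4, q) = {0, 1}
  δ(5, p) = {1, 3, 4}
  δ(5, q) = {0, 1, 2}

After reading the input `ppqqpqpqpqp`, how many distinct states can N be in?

Start: {4}
read p: {3}
read p: {}
The reachable set is empty and stays empty for the remaining 9 symbols.
Final reachable set {} has 0 states.

0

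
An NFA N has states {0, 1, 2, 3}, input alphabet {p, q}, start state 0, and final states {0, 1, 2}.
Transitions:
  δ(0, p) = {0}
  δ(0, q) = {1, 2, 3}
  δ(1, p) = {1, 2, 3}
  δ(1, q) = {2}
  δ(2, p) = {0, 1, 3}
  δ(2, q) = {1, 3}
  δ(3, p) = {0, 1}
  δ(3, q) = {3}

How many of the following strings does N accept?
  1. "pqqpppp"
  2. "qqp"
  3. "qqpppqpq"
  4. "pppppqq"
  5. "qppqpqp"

5

"pqqpppp": accepted
"qqp": accepted
"qqpppqpq": accepted
"pppppqq": accepted
"qppqpqp": accepted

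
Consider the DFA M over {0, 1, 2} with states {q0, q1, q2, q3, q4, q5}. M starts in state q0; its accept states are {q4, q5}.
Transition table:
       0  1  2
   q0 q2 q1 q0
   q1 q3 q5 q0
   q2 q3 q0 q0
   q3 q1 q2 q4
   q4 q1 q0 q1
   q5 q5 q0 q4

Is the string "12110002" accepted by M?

accepted

q0 --1--> q1
q1 --2--> q0
q0 --1--> q1
q1 --1--> q5
q5 --0--> q5
q5 --0--> q5
q5 --0--> q5
q5 --2--> q4
End in state q4, which is an accepting state.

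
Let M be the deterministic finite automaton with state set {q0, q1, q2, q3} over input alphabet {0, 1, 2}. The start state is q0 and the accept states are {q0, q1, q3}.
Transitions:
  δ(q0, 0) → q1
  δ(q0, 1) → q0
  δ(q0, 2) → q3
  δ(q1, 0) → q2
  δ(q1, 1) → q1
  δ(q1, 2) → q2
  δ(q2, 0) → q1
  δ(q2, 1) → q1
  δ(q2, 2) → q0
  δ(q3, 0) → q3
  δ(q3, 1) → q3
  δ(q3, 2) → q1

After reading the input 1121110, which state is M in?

q3

q0 --1--> q0
q0 --1--> q0
q0 --2--> q3
q3 --1--> q3
q3 --1--> q3
q3 --1--> q3
q3 --0--> q3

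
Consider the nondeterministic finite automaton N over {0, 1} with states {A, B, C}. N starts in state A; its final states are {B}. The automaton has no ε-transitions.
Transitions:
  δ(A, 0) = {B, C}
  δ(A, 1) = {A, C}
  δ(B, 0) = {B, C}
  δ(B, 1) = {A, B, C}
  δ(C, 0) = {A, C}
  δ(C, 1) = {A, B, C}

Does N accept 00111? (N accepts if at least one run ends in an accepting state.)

accepted

Start: {A}
read 0: {B, C}
read 0: {A, B, C}
read 1: {A, B, C}
read 1: {A, B, C}
read 1: {A, B, C}
Reachable ∩ accepting = {B} — nonempty.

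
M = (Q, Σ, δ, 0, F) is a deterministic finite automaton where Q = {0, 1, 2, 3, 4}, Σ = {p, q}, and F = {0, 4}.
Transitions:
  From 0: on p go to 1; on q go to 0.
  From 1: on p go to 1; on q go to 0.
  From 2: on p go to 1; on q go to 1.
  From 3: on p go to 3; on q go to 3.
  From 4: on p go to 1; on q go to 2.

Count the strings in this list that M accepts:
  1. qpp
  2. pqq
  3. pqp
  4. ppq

qpp: rejected
pqq: accepted
pqp: rejected
ppq: accepted

2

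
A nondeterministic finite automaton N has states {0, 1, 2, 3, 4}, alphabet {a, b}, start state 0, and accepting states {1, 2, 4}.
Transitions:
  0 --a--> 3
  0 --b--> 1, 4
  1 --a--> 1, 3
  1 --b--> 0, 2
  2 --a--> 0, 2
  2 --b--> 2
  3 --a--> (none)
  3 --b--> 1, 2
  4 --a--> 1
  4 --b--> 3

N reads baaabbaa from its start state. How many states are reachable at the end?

4

Start: {0}
read b: {1, 4}
read a: {1, 3}
read a: {1, 3}
read a: {1, 3}
read b: {0, 1, 2}
read b: {0, 1, 2, 4}
read a: {0, 1, 2, 3}
read a: {0, 1, 2, 3}
Final reachable set {0, 1, 2, 3} has 4 states.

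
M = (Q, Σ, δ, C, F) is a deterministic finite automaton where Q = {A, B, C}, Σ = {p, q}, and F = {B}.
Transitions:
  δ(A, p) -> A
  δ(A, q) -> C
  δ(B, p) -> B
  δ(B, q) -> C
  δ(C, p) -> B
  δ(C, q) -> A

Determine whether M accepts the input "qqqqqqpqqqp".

C --q--> A
A --q--> C
C --q--> A
A --q--> C
C --q--> A
A --q--> C
C --p--> B
B --q--> C
C --q--> A
A --q--> C
C --p--> B
End in state B, which is an accepting state.

accepted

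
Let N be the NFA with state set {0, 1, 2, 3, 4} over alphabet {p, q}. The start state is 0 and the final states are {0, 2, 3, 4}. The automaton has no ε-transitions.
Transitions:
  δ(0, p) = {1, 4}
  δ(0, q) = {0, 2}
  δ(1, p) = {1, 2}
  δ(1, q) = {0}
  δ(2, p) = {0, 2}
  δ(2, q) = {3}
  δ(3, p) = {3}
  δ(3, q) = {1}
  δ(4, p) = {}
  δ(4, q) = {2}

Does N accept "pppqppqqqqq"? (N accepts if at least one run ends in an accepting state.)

Start: {0}
read p: {1, 4}
read p: {1, 2}
read p: {0, 1, 2}
read q: {0, 2, 3}
read p: {0, 1, 2, 3, 4}
read p: {0, 1, 2, 3, 4}
read q: {0, 1, 2, 3}
read q: {0, 1, 2, 3}
read q: {0, 1, 2, 3}
read q: {0, 1, 2, 3}
read q: {0, 1, 2, 3}
Reachable ∩ accepting = {0, 2, 3} — nonempty.

accepted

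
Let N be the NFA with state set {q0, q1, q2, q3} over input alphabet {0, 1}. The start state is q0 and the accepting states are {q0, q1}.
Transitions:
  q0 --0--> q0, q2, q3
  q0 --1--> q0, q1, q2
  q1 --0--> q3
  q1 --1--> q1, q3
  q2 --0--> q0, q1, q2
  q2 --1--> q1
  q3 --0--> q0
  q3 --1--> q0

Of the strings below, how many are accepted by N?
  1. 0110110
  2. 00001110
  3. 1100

0110110: accepted
00001110: accepted
1100: accepted

3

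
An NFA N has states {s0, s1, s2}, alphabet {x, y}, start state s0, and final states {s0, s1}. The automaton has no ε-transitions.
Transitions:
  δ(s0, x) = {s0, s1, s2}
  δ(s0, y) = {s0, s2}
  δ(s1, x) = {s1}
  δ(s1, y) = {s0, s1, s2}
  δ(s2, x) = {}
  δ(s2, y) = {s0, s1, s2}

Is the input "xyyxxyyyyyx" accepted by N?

Start: {s0}
read x: {s0, s1, s2}
read y: {s0, s1, s2}
read y: {s0, s1, s2}
read x: {s0, s1, s2}
read x: {s0, s1, s2}
read y: {s0, s1, s2}
read y: {s0, s1, s2}
read y: {s0, s1, s2}
read y: {s0, s1, s2}
read y: {s0, s1, s2}
read x: {s0, s1, s2}
Reachable ∩ accepting = {s0, s1} — nonempty.

accepted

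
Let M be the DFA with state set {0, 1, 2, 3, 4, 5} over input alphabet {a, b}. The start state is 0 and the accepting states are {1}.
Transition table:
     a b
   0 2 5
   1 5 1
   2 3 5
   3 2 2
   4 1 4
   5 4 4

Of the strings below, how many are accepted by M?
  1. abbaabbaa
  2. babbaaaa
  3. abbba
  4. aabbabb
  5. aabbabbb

abbaabbaa: rejected
babbaaaa: accepted
abbba: accepted
aabbabb: rejected
aabbabbb: rejected

2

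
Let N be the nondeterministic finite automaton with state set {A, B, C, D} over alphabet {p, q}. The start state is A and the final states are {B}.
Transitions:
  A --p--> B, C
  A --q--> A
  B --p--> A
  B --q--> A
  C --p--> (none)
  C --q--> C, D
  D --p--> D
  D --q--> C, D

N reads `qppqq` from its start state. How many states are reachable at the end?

Start: {A}
read q: {A}
read p: {B, C}
read p: {A}
read q: {A}
read q: {A}
Final reachable set {A} has 1 state.

1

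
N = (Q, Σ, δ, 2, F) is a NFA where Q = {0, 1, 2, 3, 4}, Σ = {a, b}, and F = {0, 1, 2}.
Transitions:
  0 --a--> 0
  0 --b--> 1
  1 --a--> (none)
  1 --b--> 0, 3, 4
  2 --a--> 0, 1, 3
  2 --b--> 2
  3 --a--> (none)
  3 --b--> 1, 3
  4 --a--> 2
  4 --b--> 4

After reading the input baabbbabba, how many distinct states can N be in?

Start: {2}
read b: {2}
read a: {0, 1, 3}
read a: {0}
read b: {1}
read b: {0, 3, 4}
read b: {1, 3, 4}
read a: {2}
read b: {2}
read b: {2}
read a: {0, 1, 3}
Final reachable set {0, 1, 3} has 3 states.

3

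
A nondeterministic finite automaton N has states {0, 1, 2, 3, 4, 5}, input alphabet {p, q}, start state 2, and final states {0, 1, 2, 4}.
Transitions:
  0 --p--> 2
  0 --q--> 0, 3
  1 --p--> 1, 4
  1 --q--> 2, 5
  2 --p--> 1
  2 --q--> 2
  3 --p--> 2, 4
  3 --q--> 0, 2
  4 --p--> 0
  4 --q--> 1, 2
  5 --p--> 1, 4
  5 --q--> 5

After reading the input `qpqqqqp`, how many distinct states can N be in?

2

Start: {2}
read q: {2}
read p: {1}
read q: {2, 5}
read q: {2, 5}
read q: {2, 5}
read q: {2, 5}
read p: {1, 4}
Final reachable set {1, 4} has 2 states.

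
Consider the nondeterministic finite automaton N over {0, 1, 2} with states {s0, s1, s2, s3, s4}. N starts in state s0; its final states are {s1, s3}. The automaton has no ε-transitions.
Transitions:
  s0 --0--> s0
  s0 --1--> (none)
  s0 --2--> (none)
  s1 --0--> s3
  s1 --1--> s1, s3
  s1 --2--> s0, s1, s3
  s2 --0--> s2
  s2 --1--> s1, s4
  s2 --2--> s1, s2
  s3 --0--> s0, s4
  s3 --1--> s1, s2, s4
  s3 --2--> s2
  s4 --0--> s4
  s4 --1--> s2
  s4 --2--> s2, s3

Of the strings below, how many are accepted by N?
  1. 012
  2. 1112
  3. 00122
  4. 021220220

012: rejected
1112: rejected
00122: rejected
021220220: rejected

0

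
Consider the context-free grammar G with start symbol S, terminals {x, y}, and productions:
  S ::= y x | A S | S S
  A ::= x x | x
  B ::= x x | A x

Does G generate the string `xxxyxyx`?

yes

S ⇒ SS ⇒ ASS ⇒ xSS ⇒ xASS ⇒ xxxSS ⇒ xxxyxS ⇒ xxxyxyx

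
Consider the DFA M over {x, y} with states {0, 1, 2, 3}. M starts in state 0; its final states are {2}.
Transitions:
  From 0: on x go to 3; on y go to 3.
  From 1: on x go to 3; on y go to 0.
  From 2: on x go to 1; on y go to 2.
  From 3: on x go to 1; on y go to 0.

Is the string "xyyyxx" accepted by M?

0 --x--> 3
3 --y--> 0
0 --y--> 3
3 --y--> 0
0 --x--> 3
3 --x--> 1
End in state 1, which is not an accepting state.

rejected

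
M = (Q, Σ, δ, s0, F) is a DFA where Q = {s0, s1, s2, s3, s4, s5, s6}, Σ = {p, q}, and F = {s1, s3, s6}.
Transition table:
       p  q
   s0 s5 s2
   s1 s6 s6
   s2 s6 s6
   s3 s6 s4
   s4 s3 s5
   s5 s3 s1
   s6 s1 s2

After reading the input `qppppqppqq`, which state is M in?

s6

s0 --q--> s2
s2 --p--> s6
s6 --p--> s1
s1 --p--> s6
s6 --p--> s1
s1 --q--> s6
s6 --p--> s1
s1 --p--> s6
s6 --q--> s2
s2 --q--> s6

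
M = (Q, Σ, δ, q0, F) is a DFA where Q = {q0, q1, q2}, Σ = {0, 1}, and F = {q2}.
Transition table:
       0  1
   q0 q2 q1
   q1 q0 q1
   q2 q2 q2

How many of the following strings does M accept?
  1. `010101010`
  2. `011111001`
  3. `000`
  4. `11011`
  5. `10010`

4

`010101010`: accepted
`011111001`: accepted
`000`: accepted
`11011`: rejected
`10010`: accepted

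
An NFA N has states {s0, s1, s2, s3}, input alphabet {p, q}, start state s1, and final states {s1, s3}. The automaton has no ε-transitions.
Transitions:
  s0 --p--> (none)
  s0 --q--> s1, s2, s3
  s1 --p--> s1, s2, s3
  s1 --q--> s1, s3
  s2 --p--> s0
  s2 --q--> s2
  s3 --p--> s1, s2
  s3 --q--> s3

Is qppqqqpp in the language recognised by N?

accepted

Start: {s1}
read q: {s1, s3}
read p: {s1, s2, s3}
read p: {s0, s1, s2, s3}
read q: {s1, s2, s3}
read q: {s1, s2, s3}
read q: {s1, s2, s3}
read p: {s0, s1, s2, s3}
read p: {s0, s1, s2, s3}
Reachable ∩ accepting = {s1, s3} — nonempty.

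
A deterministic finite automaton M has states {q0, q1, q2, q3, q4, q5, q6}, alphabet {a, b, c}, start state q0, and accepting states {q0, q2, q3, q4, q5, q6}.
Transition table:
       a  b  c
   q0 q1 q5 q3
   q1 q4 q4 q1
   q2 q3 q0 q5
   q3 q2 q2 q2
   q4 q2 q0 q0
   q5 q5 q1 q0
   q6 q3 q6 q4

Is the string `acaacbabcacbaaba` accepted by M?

q0 --a--> q1
q1 --c--> q1
q1 --a--> q4
q4 --a--> q2
q2 --c--> q5
q5 --b--> q1
q1 --a--> q4
q4 --b--> q0
q0 --c--> q3
q3 --a--> q2
q2 --c--> q5
q5 --b--> q1
q1 --a--> q4
q4 --a--> q2
q2 --b--> q0
q0 --a--> q1
End in state q1, which is not an accepting state.

rejected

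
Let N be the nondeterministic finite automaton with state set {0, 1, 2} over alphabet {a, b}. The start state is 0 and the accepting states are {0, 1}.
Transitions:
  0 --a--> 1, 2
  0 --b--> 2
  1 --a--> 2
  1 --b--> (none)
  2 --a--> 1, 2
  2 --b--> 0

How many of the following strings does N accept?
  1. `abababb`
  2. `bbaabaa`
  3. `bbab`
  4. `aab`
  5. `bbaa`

`abababb`: rejected
`bbaabaa`: accepted
`bbab`: accepted
`aab`: accepted
`bbaa`: accepted

4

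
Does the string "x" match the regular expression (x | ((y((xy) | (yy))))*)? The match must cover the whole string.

yes

The left alternative x matches x.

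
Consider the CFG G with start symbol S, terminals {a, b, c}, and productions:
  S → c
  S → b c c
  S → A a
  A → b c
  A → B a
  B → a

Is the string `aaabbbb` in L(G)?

no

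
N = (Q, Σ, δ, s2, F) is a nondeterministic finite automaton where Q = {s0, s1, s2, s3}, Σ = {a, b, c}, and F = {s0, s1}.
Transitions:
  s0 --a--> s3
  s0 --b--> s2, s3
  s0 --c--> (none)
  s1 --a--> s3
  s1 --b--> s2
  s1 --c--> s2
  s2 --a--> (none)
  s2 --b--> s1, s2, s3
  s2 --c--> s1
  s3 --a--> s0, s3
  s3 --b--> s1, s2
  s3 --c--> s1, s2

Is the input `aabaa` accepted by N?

rejected

Start: {s2}
read a: {}
The reachable set is empty and stays empty for the remaining 4 symbols.
Reachable ∩ accepting = {} — empty.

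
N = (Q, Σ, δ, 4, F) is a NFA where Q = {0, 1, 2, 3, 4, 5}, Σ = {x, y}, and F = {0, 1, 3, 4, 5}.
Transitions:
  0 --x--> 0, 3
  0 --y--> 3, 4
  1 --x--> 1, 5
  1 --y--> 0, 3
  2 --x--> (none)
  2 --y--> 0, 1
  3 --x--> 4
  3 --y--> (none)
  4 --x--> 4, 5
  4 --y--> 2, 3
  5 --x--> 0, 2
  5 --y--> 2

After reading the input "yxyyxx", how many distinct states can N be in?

Start: {4}
read y: {2, 3}
read x: {4}
read y: {2, 3}
read y: {0, 1}
read x: {0, 1, 3, 5}
read x: {0, 1, 2, 3, 4, 5}
Final reachable set {0, 1, 2, 3, 4, 5} has 6 states.

6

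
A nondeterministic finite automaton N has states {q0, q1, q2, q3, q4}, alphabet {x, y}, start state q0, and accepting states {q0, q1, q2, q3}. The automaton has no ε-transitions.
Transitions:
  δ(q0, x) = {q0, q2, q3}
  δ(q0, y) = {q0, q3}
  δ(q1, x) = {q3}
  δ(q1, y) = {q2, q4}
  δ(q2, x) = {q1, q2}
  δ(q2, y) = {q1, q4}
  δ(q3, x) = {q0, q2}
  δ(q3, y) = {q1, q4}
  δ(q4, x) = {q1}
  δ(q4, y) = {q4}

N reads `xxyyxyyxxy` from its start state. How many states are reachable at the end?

5

Start: {q0}
read x: {q0, q2, q3}
read x: {q0, q1, q2, q3}
read y: {q0, q1, q2, q3, q4}
read y: {q0, q1, q2, q3, q4}
read x: {q0, q1, q2, q3}
read y: {q0, q1, q2, q3, q4}
read y: {q0, q1, q2, q3, q4}
read x: {q0, q1, q2, q3}
read x: {q0, q1, q2, q3}
read y: {q0, q1, q2, q3, q4}
Final reachable set {q0, q1, q2, q3, q4} has 5 states.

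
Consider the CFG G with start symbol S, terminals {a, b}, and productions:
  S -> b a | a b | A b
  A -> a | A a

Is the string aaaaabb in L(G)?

no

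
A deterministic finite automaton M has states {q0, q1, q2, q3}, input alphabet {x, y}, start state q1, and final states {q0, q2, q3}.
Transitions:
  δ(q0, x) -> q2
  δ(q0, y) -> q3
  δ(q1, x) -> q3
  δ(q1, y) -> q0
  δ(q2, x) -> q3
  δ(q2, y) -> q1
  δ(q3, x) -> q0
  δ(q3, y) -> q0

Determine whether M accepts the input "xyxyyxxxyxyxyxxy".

q1 --x--> q3
q3 --y--> q0
q0 --x--> q2
q2 --y--> q1
q1 --y--> q0
q0 --x--> q2
q2 --x--> q3
q3 --x--> q0
q0 --y--> q3
q3 --x--> q0
q0 --y--> q3
q3 --x--> q0
q0 --y--> q3
q3 --x--> q0
q0 --x--> q2
q2 --y--> q1
End in state q1, which is not an accepting state.

rejected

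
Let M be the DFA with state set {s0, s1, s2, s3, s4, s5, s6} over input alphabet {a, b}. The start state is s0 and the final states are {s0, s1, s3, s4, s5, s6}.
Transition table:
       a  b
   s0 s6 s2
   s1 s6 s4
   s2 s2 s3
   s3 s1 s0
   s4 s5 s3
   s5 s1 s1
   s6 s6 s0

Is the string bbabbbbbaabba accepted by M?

s0 --b--> s2
s2 --b--> s3
s3 --a--> s1
s1 --b--> s4
s4 --b--> s3
s3 --b--> s0
s0 --b--> s2
s2 --b--> s3
s3 --a--> s1
s1 --a--> s6
s6 --b--> s0
s0 --b--> s2
s2 --a--> s2
End in state s2, which is not an accepting state.

rejected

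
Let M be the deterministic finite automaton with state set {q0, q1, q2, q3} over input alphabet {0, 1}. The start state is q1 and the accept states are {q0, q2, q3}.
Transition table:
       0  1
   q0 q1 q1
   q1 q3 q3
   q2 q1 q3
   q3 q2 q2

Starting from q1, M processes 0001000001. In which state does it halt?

q1 --0--> q3
q3 --0--> q2
q2 --0--> q1
q1 --1--> q3
q3 --0--> q2
q2 --0--> q1
q1 --0--> q3
q3 --0--> q2
q2 --0--> q1
q1 --1--> q3

q3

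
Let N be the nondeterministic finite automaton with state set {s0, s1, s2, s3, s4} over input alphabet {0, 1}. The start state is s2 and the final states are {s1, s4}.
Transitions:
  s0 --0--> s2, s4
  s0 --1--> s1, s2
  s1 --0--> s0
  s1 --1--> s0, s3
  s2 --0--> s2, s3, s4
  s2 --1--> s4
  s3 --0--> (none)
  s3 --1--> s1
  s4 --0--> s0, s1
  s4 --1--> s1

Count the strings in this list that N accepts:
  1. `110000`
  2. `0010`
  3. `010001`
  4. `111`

3

`110000`: accepted
`0010`: accepted
`010001`: accepted
`111`: rejected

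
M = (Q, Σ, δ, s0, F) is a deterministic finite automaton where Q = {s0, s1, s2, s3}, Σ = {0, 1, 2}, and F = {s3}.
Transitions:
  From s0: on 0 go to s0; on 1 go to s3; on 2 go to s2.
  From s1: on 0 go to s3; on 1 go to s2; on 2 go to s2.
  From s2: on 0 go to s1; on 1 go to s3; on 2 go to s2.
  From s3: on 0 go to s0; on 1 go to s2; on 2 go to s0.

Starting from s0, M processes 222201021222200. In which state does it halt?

s3

s0 --2--> s2
s2 --2--> s2
s2 --2--> s2
s2 --2--> s2
s2 --0--> s1
s1 --1--> s2
s2 --0--> s1
s1 --2--> s2
s2 --1--> s3
s3 --2--> s0
s0 --2--> s2
s2 --2--> s2
s2 --2--> s2
s2 --0--> s1
s1 --0--> s3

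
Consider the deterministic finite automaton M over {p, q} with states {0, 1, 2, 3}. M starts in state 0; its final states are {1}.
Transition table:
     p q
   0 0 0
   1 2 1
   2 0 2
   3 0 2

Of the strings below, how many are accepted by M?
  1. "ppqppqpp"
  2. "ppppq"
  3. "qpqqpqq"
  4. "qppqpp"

"ppqppqpp": rejected
"ppppq": rejected
"qpqqpqq": rejected
"qppqpp": rejected

0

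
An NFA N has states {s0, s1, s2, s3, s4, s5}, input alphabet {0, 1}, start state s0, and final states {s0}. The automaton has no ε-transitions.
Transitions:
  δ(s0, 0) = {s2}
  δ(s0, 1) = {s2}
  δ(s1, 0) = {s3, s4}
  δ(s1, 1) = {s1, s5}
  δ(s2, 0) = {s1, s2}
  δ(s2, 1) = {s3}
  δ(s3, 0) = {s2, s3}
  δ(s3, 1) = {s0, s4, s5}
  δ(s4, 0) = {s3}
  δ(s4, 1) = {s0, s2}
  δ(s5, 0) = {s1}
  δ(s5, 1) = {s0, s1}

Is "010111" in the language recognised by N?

Start: {s0}
read 0: {s2}
read 1: {s3}
read 0: {s2, s3}
read 1: {s0, s3, s4, s5}
read 1: {s0, s1, s2, s4, s5}
read 1: {s0, s1, s2, s3, s5}
Reachable ∩ accepting = {s0} — nonempty.

accepted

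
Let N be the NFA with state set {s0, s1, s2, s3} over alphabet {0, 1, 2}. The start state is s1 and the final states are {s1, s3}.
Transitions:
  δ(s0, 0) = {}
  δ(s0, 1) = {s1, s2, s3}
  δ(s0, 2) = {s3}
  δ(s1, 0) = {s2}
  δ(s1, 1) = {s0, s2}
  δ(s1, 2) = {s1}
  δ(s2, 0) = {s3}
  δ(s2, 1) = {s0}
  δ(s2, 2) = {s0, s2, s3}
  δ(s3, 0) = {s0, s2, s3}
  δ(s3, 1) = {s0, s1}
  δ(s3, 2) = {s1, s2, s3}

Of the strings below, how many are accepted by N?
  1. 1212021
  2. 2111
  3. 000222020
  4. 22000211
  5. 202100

5

1212021: accepted
2111: accepted
000222020: accepted
22000211: accepted
202100: accepted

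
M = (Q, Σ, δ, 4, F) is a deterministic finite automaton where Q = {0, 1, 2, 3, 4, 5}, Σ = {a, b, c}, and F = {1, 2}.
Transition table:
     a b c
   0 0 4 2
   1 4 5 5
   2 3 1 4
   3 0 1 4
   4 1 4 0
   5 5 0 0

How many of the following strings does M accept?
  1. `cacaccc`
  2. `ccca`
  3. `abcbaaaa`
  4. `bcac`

`cacaccc`: accepted
`ccca`: accepted
`abcbaaaa`: rejected
`bcac`: accepted

3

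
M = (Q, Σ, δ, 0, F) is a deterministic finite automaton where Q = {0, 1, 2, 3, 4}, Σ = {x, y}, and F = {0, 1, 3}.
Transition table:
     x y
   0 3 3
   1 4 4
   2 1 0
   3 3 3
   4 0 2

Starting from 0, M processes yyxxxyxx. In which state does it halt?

0 --y--> 3
3 --y--> 3
3 --x--> 3
3 --x--> 3
3 --x--> 3
3 --y--> 3
3 --x--> 3
3 --x--> 3

3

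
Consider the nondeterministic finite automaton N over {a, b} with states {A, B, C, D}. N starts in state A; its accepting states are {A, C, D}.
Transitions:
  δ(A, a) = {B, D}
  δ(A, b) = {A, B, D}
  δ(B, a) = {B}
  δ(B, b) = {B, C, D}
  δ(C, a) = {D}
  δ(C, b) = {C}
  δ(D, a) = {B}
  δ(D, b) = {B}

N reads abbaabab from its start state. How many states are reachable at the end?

Start: {A}
read a: {B, D}
read b: {B, C, D}
read b: {B, C, D}
read a: {B, D}
read a: {B}
read b: {B, C, D}
read a: {B, D}
read b: {B, C, D}
Final reachable set {B, C, D} has 3 states.

3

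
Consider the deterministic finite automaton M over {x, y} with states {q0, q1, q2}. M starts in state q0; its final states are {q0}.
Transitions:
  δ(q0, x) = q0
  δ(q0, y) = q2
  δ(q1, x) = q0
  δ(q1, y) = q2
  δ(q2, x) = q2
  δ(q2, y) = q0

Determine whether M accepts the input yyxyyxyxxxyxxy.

q0 --y--> q2
q2 --y--> q0
q0 --x--> q0
q0 --y--> q2
q2 --y--> q0
q0 --x--> q0
q0 --y--> q2
q2 --x--> q2
q2 --x--> q2
q2 --x--> q2
q2 --y--> q0
q0 --x--> q0
q0 --x--> q0
q0 --y--> q2
End in state q2, which is not an accepting state.

rejected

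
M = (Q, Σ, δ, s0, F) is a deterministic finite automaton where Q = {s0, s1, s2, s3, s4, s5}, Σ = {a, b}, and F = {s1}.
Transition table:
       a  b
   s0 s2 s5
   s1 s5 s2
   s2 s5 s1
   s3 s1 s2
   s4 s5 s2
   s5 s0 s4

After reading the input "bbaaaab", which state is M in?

s0 --b--> s5
s5 --b--> s4
s4 --a--> s5
s5 --a--> s0
s0 --a--> s2
s2 --a--> s5
s5 --b--> s4

s4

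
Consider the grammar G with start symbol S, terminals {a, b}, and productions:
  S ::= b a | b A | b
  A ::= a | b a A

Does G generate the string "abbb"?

no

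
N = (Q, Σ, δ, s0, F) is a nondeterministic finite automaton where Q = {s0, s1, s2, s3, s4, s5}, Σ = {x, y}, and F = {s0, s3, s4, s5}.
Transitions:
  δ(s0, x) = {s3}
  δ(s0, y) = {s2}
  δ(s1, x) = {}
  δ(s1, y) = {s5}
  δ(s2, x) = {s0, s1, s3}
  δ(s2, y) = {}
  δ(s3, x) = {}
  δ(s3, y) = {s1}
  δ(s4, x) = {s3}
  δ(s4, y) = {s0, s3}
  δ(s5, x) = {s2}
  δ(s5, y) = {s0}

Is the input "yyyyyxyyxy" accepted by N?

Start: {s0}
read y: {s2}
read y: {}
The reachable set is empty and stays empty for the remaining 8 symbols.
Reachable ∩ accepting = {} — empty.

rejected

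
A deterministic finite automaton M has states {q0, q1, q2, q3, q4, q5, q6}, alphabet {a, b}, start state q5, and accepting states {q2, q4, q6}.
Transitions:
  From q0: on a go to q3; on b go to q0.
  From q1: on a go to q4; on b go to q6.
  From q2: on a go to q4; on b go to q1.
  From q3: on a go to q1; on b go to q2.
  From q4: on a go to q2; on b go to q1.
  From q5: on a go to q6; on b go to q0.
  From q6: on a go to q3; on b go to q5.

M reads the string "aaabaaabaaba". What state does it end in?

q4

q5 --a--> q6
q6 --a--> q3
q3 --a--> q1
q1 --b--> q6
q6 --a--> q3
q3 --a--> q1
q1 --a--> q4
q4 --b--> q1
q1 --a--> q4
q4 --a--> q2
q2 --b--> q1
q1 --a--> q4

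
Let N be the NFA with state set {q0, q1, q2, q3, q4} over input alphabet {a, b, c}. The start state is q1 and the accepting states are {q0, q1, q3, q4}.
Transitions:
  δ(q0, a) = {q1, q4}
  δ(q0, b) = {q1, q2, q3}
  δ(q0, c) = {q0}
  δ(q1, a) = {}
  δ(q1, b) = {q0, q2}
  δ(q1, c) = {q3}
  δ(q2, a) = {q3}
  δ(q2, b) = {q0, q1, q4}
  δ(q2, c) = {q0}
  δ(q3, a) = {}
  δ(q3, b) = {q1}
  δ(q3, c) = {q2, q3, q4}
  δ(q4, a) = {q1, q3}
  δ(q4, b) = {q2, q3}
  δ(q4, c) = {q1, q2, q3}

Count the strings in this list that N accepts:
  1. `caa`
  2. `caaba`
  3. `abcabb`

0

`caa`: rejected
`caaba`: rejected
`abcabb`: rejected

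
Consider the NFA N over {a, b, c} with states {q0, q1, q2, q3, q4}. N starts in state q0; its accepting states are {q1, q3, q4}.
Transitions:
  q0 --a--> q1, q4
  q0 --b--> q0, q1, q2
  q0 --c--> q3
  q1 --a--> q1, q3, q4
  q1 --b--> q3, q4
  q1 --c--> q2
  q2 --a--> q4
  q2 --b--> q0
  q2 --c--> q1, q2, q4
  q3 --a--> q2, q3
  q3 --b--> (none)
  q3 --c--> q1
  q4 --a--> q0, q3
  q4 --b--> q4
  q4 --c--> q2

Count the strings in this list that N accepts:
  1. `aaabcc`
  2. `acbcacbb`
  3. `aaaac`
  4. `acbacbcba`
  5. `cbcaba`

3

`aaabcc`: accepted
`acbcacbb`: accepted
`aaaac`: accepted
`acbacbcba`: rejected
`cbcaba`: rejected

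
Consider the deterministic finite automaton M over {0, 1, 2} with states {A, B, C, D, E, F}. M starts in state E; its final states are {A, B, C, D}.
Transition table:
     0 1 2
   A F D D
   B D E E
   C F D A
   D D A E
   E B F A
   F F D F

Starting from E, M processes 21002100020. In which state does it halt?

F

E --2--> A
A --1--> D
D --0--> D
D --0--> D
D --2--> E
E --1--> F
F --0--> F
F --0--> F
F --0--> F
F --2--> F
F --0--> F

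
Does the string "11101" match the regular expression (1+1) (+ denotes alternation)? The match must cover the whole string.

no

Neither 1 nor 1 matches 11101.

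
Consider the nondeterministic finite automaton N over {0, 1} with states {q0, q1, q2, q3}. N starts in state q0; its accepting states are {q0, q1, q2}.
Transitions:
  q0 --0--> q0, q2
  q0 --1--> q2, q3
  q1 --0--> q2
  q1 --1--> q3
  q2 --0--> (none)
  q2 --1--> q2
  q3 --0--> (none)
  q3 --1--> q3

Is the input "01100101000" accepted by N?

Start: {q0}
read 0: {q0, q2}
read 1: {q2, q3}
read 1: {q2, q3}
read 0: {}
The reachable set is empty and stays empty for the remaining 7 symbols.
Reachable ∩ accepting = {} — empty.

rejected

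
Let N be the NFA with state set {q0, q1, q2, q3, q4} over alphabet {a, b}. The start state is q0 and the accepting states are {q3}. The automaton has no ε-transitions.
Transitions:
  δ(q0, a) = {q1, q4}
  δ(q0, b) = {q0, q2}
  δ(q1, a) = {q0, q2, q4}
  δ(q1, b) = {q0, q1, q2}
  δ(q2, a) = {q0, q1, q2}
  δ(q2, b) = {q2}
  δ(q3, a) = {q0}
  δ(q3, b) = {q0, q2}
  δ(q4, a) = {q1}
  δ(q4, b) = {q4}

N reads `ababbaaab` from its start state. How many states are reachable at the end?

Start: {q0}
read a: {q1, q4}
read b: {q0, q1, q2, q4}
read a: {q0, q1, q2, q4}
read b: {q0, q1, q2, q4}
read b: {q0, q1, q2, q4}
read a: {q0, q1, q2, q4}
read a: {q0, q1, q2, q4}
read a: {q0, q1, q2, q4}
read b: {q0, q1, q2, q4}
Final reachable set {q0, q1, q2, q4} has 4 states.

4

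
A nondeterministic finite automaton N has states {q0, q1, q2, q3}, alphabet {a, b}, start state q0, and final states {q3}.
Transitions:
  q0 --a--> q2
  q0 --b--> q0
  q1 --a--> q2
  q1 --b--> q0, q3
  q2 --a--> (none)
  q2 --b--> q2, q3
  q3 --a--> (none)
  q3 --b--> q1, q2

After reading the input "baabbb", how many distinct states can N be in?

0

Start: {q0}
read b: {q0}
read a: {q2}
read a: {}
The reachable set is empty and stays empty for the remaining 3 symbols.
Final reachable set {} has 0 states.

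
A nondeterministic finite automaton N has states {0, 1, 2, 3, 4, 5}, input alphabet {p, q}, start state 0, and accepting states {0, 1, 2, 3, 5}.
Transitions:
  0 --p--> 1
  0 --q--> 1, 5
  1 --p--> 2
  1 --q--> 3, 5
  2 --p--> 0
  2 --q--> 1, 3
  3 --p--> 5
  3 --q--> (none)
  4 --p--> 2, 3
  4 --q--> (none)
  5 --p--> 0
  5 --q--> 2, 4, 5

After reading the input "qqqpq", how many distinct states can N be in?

Start: {0}
read q: {1, 5}
read q: {2, 3, 4, 5}
read q: {1, 2, 3, 4, 5}
read p: {0, 2, 3, 5}
read q: {1, 2, 3, 4, 5}
Final reachable set {1, 2, 3, 4, 5} has 5 states.

5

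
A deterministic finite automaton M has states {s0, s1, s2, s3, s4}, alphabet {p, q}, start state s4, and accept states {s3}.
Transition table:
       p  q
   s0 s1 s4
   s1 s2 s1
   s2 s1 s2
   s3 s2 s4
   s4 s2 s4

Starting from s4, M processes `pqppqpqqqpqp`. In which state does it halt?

s1

s4 --p--> s2
s2 --q--> s2
s2 --p--> s1
s1 --p--> s2
s2 --q--> s2
s2 --p--> s1
s1 --q--> s1
s1 --q--> s1
s1 --q--> s1
s1 --p--> s2
s2 --q--> s2
s2 --p--> s1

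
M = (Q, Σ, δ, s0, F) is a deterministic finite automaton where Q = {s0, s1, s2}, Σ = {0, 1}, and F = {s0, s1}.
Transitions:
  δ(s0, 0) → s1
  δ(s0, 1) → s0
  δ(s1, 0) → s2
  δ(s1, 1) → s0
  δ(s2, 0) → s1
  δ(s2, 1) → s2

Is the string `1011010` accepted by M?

accepted

s0 --1--> s0
s0 --0--> s1
s1 --1--> s0
s0 --1--> s0
s0 --0--> s1
s1 --1--> s0
s0 --0--> s1
End in state s1, which is an accepting state.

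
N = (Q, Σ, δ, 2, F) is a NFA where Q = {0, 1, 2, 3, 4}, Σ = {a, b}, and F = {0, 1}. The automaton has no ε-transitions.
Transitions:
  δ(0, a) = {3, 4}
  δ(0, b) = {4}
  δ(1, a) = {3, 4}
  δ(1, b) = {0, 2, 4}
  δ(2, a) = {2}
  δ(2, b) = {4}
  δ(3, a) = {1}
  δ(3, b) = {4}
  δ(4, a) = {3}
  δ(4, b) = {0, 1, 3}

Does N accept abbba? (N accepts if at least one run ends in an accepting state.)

rejected

Start: {2}
read a: {2}
read b: {4}
read b: {0, 1, 3}
read b: {0, 2, 4}
read a: {2, 3, 4}
Reachable ∩ accepting = {} — empty.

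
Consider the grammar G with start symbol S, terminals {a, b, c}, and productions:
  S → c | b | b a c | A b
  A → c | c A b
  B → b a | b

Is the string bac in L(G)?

yes

S ⇒ bac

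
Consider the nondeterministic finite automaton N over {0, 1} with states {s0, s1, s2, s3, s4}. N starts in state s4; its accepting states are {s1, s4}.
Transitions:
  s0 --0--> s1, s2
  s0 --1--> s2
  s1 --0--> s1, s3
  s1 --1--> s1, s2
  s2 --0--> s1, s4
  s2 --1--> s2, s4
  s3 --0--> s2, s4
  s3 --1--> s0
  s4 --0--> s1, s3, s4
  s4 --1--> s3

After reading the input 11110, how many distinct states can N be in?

3

Start: {s4}
read 1: {s3}
read 1: {s0}
read 1: {s2}
read 1: {s2, s4}
read 0: {s1, s3, s4}
Final reachable set {s1, s3, s4} has 3 states.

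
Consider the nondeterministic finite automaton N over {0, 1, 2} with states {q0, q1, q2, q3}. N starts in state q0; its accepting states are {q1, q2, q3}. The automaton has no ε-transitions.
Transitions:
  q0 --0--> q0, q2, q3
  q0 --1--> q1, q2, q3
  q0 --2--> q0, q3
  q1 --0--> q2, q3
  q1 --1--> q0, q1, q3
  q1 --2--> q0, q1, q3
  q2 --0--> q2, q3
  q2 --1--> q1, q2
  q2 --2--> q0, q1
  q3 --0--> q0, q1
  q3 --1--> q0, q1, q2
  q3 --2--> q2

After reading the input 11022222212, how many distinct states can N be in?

Start: {q0}
read 1: {q1, q2, q3}
read 1: {q0, q1, q2, q3}
read 0: {q0, q1, q2, q3}
read 2: {q0, q1, q2, q3}
read 2: {q0, q1, q2, q3}
read 2: {q0, q1, q2, q3}
read 2: {q0, q1, q2, q3}
read 2: {q0, q1, q2, q3}
read 2: {q0, q1, q2, q3}
read 1: {q0, q1, q2, q3}
read 2: {q0, q1, q2, q3}
Final reachable set {q0, q1, q2, q3} has 4 states.

4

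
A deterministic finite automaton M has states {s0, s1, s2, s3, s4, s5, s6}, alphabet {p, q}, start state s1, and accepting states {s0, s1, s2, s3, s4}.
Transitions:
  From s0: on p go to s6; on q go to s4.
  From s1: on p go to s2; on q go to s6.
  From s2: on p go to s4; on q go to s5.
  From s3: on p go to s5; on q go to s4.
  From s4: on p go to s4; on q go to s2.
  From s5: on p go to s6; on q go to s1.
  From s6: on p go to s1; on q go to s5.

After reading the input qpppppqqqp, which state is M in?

s1 --q--> s6
s6 --p--> s1
s1 --p--> s2
s2 --p--> s4
s4 --p--> s4
s4 --p--> s4
s4 --q--> s2
s2 --q--> s5
s5 --q--> s1
s1 --p--> s2

s2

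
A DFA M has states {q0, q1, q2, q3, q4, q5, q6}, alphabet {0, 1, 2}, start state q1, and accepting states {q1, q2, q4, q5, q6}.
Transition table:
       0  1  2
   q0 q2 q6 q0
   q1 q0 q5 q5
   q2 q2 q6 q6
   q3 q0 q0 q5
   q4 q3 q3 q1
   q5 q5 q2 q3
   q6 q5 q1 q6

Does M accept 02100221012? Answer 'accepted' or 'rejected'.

q1 --0--> q0
q0 --2--> q0
q0 --1--> q6
q6 --0--> q5
q5 --0--> q5
q5 --2--> q3
q3 --2--> q5
q5 --1--> q2
q2 --0--> q2
q2 --1--> q6
q6 --2--> q6
End in state q6, which is an accepting state.

accepted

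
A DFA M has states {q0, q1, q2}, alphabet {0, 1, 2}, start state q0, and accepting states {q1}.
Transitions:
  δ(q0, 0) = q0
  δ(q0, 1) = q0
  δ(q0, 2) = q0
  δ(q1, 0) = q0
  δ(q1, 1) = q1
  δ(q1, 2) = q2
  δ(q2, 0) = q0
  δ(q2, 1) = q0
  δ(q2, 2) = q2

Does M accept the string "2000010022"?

q0 --2--> q0
q0 --0--> q0
q0 --0--> q0
q0 --0--> q0
q0 --0--> q0
q0 --1--> q0
q0 --0--> q0
q0 --0--> q0
q0 --2--> q0
q0 --2--> q0
End in state q0, which is not an accepting state.

rejected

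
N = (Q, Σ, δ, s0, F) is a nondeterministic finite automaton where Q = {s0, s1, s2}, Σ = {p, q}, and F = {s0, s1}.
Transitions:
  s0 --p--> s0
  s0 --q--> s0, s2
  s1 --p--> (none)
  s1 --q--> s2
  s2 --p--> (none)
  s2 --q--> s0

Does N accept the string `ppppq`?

Start: {s0}
read p: {s0}
read p: {s0}
read p: {s0}
read p: {s0}
read q: {s0, s2}
Reachable ∩ accepting = {s0} — nonempty.

accepted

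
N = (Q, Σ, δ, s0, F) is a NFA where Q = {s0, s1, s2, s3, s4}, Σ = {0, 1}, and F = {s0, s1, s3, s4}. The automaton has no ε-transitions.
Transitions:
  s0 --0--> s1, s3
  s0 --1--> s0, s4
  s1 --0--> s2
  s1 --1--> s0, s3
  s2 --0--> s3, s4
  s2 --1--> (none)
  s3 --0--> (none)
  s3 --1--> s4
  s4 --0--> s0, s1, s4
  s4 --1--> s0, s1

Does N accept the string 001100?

rejected

Start: {s0}
read 0: {s1, s3}
read 0: {s2}
read 1: {}
The reachable set is empty and stays empty for the remaining 3 symbols.
Reachable ∩ accepting = {} — empty.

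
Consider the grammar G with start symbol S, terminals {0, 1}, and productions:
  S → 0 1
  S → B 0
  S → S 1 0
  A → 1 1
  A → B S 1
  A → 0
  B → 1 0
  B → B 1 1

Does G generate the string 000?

no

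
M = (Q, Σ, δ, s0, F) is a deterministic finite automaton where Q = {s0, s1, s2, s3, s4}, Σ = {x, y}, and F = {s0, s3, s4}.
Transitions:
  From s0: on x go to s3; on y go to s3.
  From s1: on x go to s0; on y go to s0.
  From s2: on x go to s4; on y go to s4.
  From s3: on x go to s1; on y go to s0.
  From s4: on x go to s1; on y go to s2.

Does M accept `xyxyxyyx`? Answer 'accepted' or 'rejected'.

rejected

s0 --x--> s3
s3 --y--> s0
s0 --x--> s3
s3 --y--> s0
s0 --x--> s3
s3 --y--> s0
s0 --y--> s3
s3 --x--> s1
End in state s1, which is not an accepting state.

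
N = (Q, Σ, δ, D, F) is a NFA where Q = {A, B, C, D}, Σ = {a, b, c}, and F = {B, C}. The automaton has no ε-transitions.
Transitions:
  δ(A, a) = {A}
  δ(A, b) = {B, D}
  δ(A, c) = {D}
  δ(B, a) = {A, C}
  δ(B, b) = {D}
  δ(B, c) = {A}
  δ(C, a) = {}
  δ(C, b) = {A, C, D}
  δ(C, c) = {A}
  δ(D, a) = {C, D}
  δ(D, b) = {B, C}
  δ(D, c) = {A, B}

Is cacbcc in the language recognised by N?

rejected

Start: {D}
read c: {A, B}
read a: {A, C}
read c: {A, D}
read b: {B, C, D}
read c: {A, B}
read c: {A, D}
Reachable ∩ accepting = {} — empty.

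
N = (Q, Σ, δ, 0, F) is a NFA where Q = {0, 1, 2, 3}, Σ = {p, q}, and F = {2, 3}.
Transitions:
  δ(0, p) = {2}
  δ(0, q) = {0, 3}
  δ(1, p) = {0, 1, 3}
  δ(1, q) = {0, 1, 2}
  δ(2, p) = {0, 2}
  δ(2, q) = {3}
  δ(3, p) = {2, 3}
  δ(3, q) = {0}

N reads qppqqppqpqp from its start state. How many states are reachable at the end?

Start: {0}
read q: {0, 3}
read p: {2, 3}
read p: {0, 2, 3}
read q: {0, 3}
read q: {0, 3}
read p: {2, 3}
read p: {0, 2, 3}
read q: {0, 3}
read p: {2, 3}
read q: {0, 3}
read p: {2, 3}
Final reachable set {2, 3} has 2 states.

2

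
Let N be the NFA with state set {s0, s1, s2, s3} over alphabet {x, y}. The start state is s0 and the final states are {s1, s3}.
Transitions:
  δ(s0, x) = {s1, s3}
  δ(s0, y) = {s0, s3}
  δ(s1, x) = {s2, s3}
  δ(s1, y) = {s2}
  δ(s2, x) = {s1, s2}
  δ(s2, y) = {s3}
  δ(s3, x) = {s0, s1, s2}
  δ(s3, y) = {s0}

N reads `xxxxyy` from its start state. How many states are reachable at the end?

2

Start: {s0}
read x: {s1, s3}
read x: {s0, s1, s2, s3}
read x: {s0, s1, s2, s3}
read x: {s0, s1, s2, s3}
read y: {s0, s2, s3}
read y: {s0, s3}
Final reachable set {s0, s3} has 2 states.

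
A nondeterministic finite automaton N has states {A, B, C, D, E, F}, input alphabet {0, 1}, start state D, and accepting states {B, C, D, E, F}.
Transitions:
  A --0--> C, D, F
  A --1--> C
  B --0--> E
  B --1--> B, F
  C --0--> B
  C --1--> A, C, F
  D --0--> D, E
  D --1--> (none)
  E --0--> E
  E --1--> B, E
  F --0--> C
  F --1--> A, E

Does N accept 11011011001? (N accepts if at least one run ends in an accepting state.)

rejected

Start: {D}
read 1: {}
The reachable set is empty and stays empty for the remaining 10 symbols.
Reachable ∩ accepting = {} — empty.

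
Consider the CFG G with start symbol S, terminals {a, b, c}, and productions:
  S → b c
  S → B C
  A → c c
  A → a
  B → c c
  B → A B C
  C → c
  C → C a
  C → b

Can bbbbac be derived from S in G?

no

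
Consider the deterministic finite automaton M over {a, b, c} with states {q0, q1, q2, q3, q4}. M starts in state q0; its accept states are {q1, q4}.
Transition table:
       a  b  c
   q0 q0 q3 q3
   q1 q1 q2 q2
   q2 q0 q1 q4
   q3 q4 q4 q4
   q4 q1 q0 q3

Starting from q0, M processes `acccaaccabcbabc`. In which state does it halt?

q4

q0 --a--> q0
q0 --c--> q3
q3 --c--> q4
q4 --c--> q3
q3 --a--> q4
q4 --a--> q1
q1 --c--> q2
q2 --c--> q4
q4 --a--> q1
q1 --b--> q2
q2 --c--> q4
q4 --b--> q0
q0 --a--> q0
q0 --b--> q3
q3 --c--> q4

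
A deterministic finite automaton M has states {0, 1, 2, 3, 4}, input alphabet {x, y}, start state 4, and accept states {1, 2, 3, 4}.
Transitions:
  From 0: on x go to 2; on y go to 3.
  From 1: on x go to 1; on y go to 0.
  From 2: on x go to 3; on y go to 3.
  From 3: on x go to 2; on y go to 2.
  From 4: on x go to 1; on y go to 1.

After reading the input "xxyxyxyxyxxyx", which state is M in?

4 --x--> 1
1 --x--> 1
1 --y--> 0
0 --x--> 2
2 --y--> 3
3 --x--> 2
2 --y--> 3
3 --x--> 2
2 --y--> 3
3 --x--> 2
2 --x--> 3
3 --y--> 2
2 --x--> 3

3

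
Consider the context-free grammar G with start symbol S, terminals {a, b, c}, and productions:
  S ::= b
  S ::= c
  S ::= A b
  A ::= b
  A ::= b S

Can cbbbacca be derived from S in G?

no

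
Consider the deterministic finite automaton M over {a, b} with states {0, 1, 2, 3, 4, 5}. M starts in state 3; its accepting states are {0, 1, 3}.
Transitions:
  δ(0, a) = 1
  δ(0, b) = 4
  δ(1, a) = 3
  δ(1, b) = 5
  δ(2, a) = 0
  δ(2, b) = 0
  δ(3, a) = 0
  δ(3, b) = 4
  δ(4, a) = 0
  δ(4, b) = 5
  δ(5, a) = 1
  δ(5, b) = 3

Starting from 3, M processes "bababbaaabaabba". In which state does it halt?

0

3 --b--> 4
4 --a--> 0
0 --b--> 4
4 --a--> 0
0 --b--> 4
4 --b--> 5
5 --a--> 1
1 --a--> 3
3 --a--> 0
0 --b--> 4
4 --a--> 0
0 --a--> 1
1 --b--> 5
5 --b--> 3
3 --a--> 0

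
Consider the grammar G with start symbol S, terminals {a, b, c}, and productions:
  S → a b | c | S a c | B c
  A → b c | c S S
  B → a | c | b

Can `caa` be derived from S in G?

no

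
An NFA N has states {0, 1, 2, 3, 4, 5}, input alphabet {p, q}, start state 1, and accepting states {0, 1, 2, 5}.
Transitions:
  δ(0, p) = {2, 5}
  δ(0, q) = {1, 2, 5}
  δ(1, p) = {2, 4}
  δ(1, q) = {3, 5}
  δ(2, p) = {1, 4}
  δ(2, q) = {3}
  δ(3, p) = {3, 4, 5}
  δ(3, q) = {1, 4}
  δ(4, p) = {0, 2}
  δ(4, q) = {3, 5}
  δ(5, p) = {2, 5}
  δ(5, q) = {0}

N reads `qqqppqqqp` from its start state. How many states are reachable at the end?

Start: {1}
read q: {3, 5}
read q: {0, 1, 4}
read q: {1, 2, 3, 5}
read p: {1, 2, 3, 4, 5}
read p: {0, 1, 2, 3, 4, 5}
read q: {0, 1, 2, 3, 4, 5}
read q: {0, 1, 2, 3, 4, 5}
read q: {0, 1, 2, 3, 4, 5}
read p: {0, 1, 2, 3, 4, 5}
Final reachable set {0, 1, 2, 3, 4, 5} has 6 states.

6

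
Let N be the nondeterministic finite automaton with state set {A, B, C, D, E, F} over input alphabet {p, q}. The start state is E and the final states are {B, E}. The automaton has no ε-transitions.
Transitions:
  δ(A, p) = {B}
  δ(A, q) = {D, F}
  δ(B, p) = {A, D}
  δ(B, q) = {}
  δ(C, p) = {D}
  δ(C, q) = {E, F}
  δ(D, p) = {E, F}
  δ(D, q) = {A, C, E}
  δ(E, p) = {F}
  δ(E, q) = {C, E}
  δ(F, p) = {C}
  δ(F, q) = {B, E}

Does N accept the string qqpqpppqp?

Start: {E}
read q: {C, E}
read q: {C, E, F}
read p: {C, D, F}
read q: {A, B, C, E, F}
read p: {A, B, C, D, F}
read p: {A, B, C, D, E, F}
read p: {A, B, C, D, E, F}
read q: {A, B, C, D, E, F}
read p: {A, B, C, D, E, F}
Reachable ∩ accepting = {B, E} — nonempty.

accepted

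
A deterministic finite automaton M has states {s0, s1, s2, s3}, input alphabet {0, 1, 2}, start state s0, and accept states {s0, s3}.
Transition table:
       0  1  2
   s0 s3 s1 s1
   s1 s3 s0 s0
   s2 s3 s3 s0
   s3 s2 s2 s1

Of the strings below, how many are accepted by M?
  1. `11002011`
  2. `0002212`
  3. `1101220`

3

`11002011`: accepted
`0002212`: accepted
`1101220`: accepted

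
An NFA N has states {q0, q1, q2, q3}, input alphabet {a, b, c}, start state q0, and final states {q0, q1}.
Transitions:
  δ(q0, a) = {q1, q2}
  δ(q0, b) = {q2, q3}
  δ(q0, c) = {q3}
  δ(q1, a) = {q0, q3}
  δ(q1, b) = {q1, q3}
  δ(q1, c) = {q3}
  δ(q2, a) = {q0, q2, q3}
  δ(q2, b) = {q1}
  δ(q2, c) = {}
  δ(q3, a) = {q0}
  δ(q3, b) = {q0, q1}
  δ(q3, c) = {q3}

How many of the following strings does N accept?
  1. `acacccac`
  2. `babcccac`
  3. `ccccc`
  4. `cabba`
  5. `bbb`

2

`acacccac`: rejected
`babcccac`: rejected
`ccccc`: rejected
`cabba`: accepted
`bbb`: accepted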